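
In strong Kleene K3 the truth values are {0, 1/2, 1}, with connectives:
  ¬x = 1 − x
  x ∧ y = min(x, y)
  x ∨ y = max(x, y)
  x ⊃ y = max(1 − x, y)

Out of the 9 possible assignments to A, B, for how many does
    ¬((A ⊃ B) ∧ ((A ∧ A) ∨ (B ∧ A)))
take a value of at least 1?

A = 0, B = 0 ↦ 1  ≥
A = 0, B = 1/2 ↦ 1  ≥
A = 0, B = 1 ↦ 1  ≥
A = 1/2, B = 0 ↦ 1/2  <
A = 1/2, B = 1/2 ↦ 1/2  <
A = 1/2, B = 1 ↦ 1/2  <
A = 1, B = 0 ↦ 1  ≥
A = 1, B = 1/2 ↦ 1/2  <
A = 1, B = 1 ↦ 0  <
So 4 of the 9 assignments meet the threshold.

4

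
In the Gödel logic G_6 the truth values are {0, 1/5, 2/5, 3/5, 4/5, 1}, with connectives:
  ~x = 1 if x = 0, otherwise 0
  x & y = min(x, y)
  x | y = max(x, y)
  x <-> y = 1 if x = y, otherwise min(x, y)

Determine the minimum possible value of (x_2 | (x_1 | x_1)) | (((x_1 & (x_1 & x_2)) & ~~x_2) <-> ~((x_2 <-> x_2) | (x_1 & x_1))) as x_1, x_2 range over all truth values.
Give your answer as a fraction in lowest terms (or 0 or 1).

Take x_1 = 1/5, x_2 = 1/5:
x_1 | x_1 = 1/5 | 1/5 = 1/5
x_2 | (x_1 | x_1) = 1/5 | 1/5 = 1/5
x_1 & x_2 = 1/5 & 1/5 = 1/5
x_1 & (x_1 & x_2) = 1/5 & 1/5 = 1/5
~x_2 = ~1/5 = 0
~~x_2 = ~0 = 1
(x_1 & (x_1 & x_2)) & ~~x_2 = 1/5 & 1 = 1/5
x_2 <-> x_2 = 1/5 <-> 1/5 = 1
x_1 & x_1 = 1/5 & 1/5 = 1/5
(x_2 <-> x_2) | (x_1 & x_1) = 1 | 1/5 = 1
~((x_2 <-> x_2) | (x_1 & x_1)) = ~1 = 0
((x_1 & (x_1 & x_2)) & ~~x_2) <-> ~((x_2 <-> x_2) | (x_1 & x_1)) = 1/5 <-> 0 = 0
(x_2 | (x_1 | x_1)) | (((x_1 & (x_1 & x_2)) & ~~x_2) <-> ~((x_2 <-> x_2) | (x_1 & x_1))) = 1/5 | 0 = 1/5
No assignment yields a value below 1/5, so this is the minimum.

1/5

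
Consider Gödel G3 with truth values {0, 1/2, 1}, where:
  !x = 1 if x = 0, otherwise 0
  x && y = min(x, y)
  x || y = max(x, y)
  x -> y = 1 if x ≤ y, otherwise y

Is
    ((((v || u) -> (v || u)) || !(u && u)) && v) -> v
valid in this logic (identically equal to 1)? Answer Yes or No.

Yes

u = 0, v = 0 ↦ 1
u = 0, v = 1/2 ↦ 1
u = 0, v = 1 ↦ 1
u = 1/2, v = 0 ↦ 1
u = 1/2, v = 1/2 ↦ 1
u = 1/2, v = 1 ↦ 1
u = 1, v = 0 ↦ 1
u = 1, v = 1/2 ↦ 1
u = 1, v = 1 ↦ 1
Every assignment gives a value ≥ 1.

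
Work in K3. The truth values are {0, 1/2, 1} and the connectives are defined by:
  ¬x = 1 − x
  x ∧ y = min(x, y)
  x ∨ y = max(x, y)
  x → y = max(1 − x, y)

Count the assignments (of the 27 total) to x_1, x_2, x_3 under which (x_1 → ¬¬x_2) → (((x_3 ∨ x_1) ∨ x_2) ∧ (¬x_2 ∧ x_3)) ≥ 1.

value 1: 5 assignments (counts)
value 1/2: 11 assignments
value 0: 11 assignments
So 5 of the 27 assignments meet the threshold.

5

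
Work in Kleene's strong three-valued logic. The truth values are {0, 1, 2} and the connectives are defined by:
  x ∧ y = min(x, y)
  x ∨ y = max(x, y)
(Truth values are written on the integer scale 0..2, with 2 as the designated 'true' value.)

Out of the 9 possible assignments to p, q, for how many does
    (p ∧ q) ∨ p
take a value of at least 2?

p = 0, q = 0 ↦ 0  <
p = 0, q = 1 ↦ 0  <
p = 0, q = 2 ↦ 0  <
p = 1, q = 0 ↦ 1  <
p = 1, q = 1 ↦ 1  <
p = 1, q = 2 ↦ 1  <
p = 2, q = 0 ↦ 2  ≥
p = 2, q = 1 ↦ 2  ≥
p = 2, q = 2 ↦ 2  ≥
So 3 of the 9 assignments meet the threshold.

3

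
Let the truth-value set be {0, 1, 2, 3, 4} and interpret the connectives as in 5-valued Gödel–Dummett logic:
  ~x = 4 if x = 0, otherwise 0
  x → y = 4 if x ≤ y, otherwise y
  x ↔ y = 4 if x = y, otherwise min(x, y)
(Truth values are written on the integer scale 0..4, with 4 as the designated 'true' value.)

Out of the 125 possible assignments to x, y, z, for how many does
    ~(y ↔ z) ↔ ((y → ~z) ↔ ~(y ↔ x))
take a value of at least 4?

value 4: 37 assignments (counts)
value 0: 88 assignments
So 37 of the 125 assignments meet the threshold.

37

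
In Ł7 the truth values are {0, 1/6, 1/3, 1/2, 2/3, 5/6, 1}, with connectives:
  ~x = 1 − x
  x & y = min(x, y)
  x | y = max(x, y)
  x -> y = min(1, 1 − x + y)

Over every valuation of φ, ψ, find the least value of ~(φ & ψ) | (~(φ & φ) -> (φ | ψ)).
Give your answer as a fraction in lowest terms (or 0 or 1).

Take φ = 1/3, ψ = 1/3:
φ & ψ = 1/3 & 1/3 = 1/3
~(φ & ψ) = ~1/3 = 2/3
φ & φ = 1/3 & 1/3 = 1/3
~(φ & φ) = ~1/3 = 2/3
φ | ψ = 1/3 | 1/3 = 1/3
~(φ & φ) -> (φ | ψ) = 2/3 -> 1/3 = 2/3
~(φ & ψ) | (~(φ & φ) -> (φ | ψ)) = 2/3 | 2/3 = 2/3
No assignment yields a value below 2/3, so this is the minimum.

2/3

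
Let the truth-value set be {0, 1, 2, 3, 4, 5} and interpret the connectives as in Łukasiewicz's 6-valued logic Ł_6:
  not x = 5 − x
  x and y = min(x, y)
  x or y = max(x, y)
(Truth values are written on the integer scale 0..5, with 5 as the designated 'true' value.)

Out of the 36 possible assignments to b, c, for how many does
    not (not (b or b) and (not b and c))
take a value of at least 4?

value 5: 11 assignments (counts)
value 4: 9 assignments (counts)
value 3: 7 assignments
value 2: 5 assignments
value 1: 3 assignments
value 0: 1 assignment
So 20 of the 36 assignments meet the threshold.

20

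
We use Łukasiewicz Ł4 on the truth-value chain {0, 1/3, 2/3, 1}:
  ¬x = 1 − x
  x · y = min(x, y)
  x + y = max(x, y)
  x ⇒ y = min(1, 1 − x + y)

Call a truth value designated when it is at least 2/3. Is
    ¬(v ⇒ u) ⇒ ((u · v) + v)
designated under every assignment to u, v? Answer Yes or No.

u = 0, v = 0 ↦ 1
u = 0, v = 1/3 ↦ 1
u = 0, v = 2/3 ↦ 1
u = 0, v = 1 ↦ 1
u = 1/3, v = 0 ↦ 1
u = 1/3, v = 1/3 ↦ 1
u = 1/3, v = 2/3 ↦ 1
u = 1/3, v = 1 ↦ 1
u = 2/3, v = 0 ↦ 1
u = 2/3, v = 1/3 ↦ 1
u = 2/3, v = 2/3 ↦ 1
u = 2/3, v = 1 ↦ 1
u = 1, v = 0 ↦ 1
u = 1, v = 1/3 ↦ 1
u = 1, v = 2/3 ↦ 1
u = 1, v = 1 ↦ 1
Every assignment gives a value ≥ 2/3.

Yes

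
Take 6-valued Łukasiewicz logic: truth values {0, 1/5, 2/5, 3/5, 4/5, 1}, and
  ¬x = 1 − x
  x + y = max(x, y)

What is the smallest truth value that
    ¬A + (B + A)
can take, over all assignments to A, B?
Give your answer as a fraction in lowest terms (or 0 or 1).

Take A = 2/5, B = 0:
¬A = ¬2/5 = 3/5
B + A = 0 + 2/5 = 2/5
¬A + (B + A) = 3/5 + 2/5 = 3/5
No assignment yields a value below 3/5, so this is the minimum.

3/5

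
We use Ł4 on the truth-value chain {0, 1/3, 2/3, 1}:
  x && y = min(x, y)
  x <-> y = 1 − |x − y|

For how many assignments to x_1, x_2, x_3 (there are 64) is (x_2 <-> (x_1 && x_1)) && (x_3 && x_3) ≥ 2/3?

value 1: 4 assignments (counts)
value 2/3: 16 assignments (counts)
value 1/3: 22 assignments
value 0: 22 assignments
So 20 of the 64 assignments meet the threshold.

20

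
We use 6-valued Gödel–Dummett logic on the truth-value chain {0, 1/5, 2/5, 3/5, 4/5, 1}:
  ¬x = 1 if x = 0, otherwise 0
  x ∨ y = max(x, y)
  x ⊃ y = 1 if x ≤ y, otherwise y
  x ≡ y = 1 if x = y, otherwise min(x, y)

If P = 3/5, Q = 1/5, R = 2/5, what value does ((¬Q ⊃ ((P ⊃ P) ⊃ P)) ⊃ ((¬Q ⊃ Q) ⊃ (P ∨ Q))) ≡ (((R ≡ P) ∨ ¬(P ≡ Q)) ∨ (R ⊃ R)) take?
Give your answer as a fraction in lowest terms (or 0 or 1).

3/5

¬Q = ¬1/5 = 0
P ⊃ P = 3/5 ⊃ 3/5 = 1
(P ⊃ P) ⊃ P = 1 ⊃ 3/5 = 3/5
¬Q ⊃ ((P ⊃ P) ⊃ P) = 0 ⊃ 3/5 = 1
¬Q = ¬1/5 = 0
¬Q ⊃ Q = 0 ⊃ 1/5 = 1
P ∨ Q = 3/5 ∨ 1/5 = 3/5
(¬Q ⊃ Q) ⊃ (P ∨ Q) = 1 ⊃ 3/5 = 3/5
(¬Q ⊃ ((P ⊃ P) ⊃ P)) ⊃ ((¬Q ⊃ Q) ⊃ (P ∨ Q)) = 1 ⊃ 3/5 = 3/5
R ≡ P = 2/5 ≡ 3/5 = 2/5
P ≡ Q = 3/5 ≡ 1/5 = 1/5
¬(P ≡ Q) = ¬1/5 = 0
(R ≡ P) ∨ ¬(P ≡ Q) = 2/5 ∨ 0 = 2/5
R ⊃ R = 2/5 ⊃ 2/5 = 1
((R ≡ P) ∨ ¬(P ≡ Q)) ∨ (R ⊃ R) = 2/5 ∨ 1 = 1
((¬Q ⊃ ((P ⊃ P) ⊃ P)) ⊃ ((¬Q ⊃ Q) ⊃ (P ∨ Q))) ≡ (((R ≡ P) ∨ ¬(P ≡ Q)) ∨ (R ⊃ R)) = 3/5 ≡ 1 = 3/5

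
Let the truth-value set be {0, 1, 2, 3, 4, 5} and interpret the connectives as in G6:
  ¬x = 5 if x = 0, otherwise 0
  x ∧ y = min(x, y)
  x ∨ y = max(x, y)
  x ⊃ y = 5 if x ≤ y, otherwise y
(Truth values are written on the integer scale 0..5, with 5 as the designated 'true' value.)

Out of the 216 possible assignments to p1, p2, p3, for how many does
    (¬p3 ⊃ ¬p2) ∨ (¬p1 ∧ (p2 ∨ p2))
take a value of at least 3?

189

value 5: 187 assignments (counts)
value 4: 1 assignment (counts)
value 3: 1 assignment (counts)
value 2: 1 assignment
value 1: 1 assignment
value 0: 25 assignments
So 189 of the 216 assignments meet the threshold.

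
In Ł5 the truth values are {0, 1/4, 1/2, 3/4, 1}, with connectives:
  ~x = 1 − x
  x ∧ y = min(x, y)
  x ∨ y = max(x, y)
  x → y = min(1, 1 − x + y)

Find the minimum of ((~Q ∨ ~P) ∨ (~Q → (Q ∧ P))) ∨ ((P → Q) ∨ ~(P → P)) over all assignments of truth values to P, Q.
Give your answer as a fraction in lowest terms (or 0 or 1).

Take P = 1/2, Q = 1/4:
~Q = ~1/4 = 3/4
~P = ~1/2 = 1/2
~Q ∨ ~P = 3/4 ∨ 1/2 = 3/4
~Q = ~1/4 = 3/4
Q ∧ P = 1/4 ∧ 1/2 = 1/4
~Q → (Q ∧ P) = 3/4 → 1/4 = 1/2
(~Q ∨ ~P) ∨ (~Q → (Q ∧ P)) = 3/4 ∨ 1/2 = 3/4
P → Q = 1/2 → 1/4 = 3/4
P → P = 1/2 → 1/2 = 1
~(P → P) = ~1 = 0
(P → Q) ∨ ~(P → P) = 3/4 ∨ 0 = 3/4
((~Q ∨ ~P) ∨ (~Q → (Q ∧ P))) ∨ ((P → Q) ∨ ~(P → P)) = 3/4 ∨ 3/4 = 3/4
No assignment yields a value below 3/4, so this is the minimum.

3/4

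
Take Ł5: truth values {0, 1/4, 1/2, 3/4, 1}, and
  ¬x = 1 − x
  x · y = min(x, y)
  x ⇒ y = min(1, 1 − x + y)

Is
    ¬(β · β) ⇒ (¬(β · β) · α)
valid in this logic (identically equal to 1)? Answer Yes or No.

No

Counterexample: take α = 0, β = 0.
β · β = 0 · 0 = 0
¬(β · β) = ¬0 = 1
¬(β · β) · α = 1 · 0 = 0
¬(β · β) ⇒ (¬(β · β) · α) = 1 ⇒ 0 = 0
This gives 0 ≠ 1.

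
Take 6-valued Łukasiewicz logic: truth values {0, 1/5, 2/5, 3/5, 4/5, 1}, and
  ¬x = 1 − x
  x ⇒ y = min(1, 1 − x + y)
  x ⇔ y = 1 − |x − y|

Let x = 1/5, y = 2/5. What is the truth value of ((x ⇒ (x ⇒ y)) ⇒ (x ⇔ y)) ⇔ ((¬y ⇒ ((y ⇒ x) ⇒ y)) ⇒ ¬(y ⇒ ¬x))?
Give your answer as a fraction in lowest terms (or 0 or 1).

1/5

x ⇒ y = 1/5 ⇒ 2/5 = 1
x ⇒ (x ⇒ y) = 1/5 ⇒ 1 = 1
x ⇔ y = 1/5 ⇔ 2/5 = 4/5
(x ⇒ (x ⇒ y)) ⇒ (x ⇔ y) = 1 ⇒ 4/5 = 4/5
¬y = ¬2/5 = 3/5
y ⇒ x = 2/5 ⇒ 1/5 = 4/5
(y ⇒ x) ⇒ y = 4/5 ⇒ 2/5 = 3/5
¬y ⇒ ((y ⇒ x) ⇒ y) = 3/5 ⇒ 3/5 = 1
¬x = ¬1/5 = 4/5
y ⇒ ¬x = 2/5 ⇒ 4/5 = 1
¬(y ⇒ ¬x) = ¬1 = 0
(¬y ⇒ ((y ⇒ x) ⇒ y)) ⇒ ¬(y ⇒ ¬x) = 1 ⇒ 0 = 0
((x ⇒ (x ⇒ y)) ⇒ (x ⇔ y)) ⇔ ((¬y ⇒ ((y ⇒ x) ⇒ y)) ⇒ ¬(y ⇒ ¬x)) = 4/5 ⇔ 0 = 1/5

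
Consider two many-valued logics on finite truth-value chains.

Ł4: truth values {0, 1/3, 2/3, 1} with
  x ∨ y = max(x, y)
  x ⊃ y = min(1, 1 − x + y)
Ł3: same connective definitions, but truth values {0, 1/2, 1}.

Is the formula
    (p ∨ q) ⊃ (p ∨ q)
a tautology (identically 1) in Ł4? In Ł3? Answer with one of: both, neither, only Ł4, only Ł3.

In Ł4: every assignment gives 1 — tautology.
In Ł3: every assignment gives 1 — tautology.

both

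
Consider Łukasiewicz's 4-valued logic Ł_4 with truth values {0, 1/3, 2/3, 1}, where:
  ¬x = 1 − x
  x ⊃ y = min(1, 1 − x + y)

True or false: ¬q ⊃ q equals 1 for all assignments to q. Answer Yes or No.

Counterexample: take q = 0.
¬q = ¬0 = 1
¬q ⊃ q = 1 ⊃ 0 = 0
This gives 0 ≠ 1.

No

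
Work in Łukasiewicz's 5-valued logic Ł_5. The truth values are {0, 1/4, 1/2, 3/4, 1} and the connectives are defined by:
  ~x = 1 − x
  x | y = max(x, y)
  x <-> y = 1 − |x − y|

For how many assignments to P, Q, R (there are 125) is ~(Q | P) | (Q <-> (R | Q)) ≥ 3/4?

value 1: 79 assignments (counts)
value 3/4: 26 assignments (counts)
value 1/2: 14 assignments
value 1/4: 5 assignments
value 0: 1 assignment
So 105 of the 125 assignments meet the threshold.

105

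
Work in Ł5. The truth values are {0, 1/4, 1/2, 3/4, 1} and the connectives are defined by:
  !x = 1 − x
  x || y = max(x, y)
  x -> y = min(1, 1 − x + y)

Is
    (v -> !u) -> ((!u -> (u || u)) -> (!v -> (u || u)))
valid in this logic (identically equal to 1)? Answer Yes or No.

Counterexample: take u = 1/4, v = 0.
!u = !1/4 = 3/4
v -> !u = 0 -> 3/4 = 1
!u = !1/4 = 3/4
u || u = 1/4 || 1/4 = 1/4
!u -> (u || u) = 3/4 -> 1/4 = 1/2
!v = !0 = 1
u || u = 1/4 || 1/4 = 1/4
!v -> (u || u) = 1 -> 1/4 = 1/4
(!u -> (u || u)) -> (!v -> (u || u)) = 1/2 -> 1/4 = 3/4
(v -> !u) -> ((!u -> (u || u)) -> (!v -> (u || u))) = 1 -> 3/4 = 3/4
This gives 3/4 ≠ 1.

No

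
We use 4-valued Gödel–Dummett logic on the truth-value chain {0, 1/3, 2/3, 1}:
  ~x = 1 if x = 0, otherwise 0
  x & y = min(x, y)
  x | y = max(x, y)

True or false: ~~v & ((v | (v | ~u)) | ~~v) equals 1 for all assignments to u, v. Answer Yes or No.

No

Counterexample: take u = 0, v = 0.
~v = ~0 = 1
~~v = ~1 = 0
~u = ~0 = 1
v | ~u = 0 | 1 = 1
v | (v | ~u) = 0 | 1 = 1
(v | (v | ~u)) | ~~v = 1 | 0 = 1
~~v & ((v | (v | ~u)) | ~~v) = 0 & 1 = 0
This gives 0 ≠ 1.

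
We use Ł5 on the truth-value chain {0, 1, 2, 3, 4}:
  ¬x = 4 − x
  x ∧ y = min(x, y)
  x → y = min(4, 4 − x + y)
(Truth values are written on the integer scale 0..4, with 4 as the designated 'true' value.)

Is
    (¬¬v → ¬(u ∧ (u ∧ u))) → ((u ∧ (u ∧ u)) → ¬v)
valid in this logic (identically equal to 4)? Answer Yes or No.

Yes

At u = 3, v = 1, for instance:
¬v = ¬1 = 3
¬¬v = ¬3 = 1
u ∧ u = 3 ∧ 3 = 3
u ∧ (u ∧ u) = 3 ∧ 3 = 3
¬(u ∧ (u ∧ u)) = ¬3 = 1
¬¬v → ¬(u ∧ (u ∧ u)) = 1 → 1 = 4
(u ∧ (u ∧ u)) → ¬v = 3 → 3 = 4
(¬¬v → ¬(u ∧ (u ∧ u))) → ((u ∧ (u ∧ u)) → ¬v) = 4 → 4 = 4
and checking the remaining 24 assignments likewise gives ≥ 4 in every case.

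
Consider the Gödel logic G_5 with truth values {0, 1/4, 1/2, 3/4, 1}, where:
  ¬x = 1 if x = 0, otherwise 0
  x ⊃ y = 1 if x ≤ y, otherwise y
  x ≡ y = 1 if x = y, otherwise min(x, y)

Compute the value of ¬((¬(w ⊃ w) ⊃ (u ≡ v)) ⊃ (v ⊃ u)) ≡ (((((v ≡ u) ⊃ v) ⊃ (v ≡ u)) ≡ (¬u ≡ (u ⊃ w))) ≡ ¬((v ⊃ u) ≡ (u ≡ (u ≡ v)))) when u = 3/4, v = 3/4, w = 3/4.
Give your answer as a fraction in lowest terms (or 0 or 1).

0

w ⊃ w = 3/4 ⊃ 3/4 = 1
¬(w ⊃ w) = ¬1 = 0
u ≡ v = 3/4 ≡ 3/4 = 1
¬(w ⊃ w) ⊃ (u ≡ v) = 0 ⊃ 1 = 1
v ⊃ u = 3/4 ⊃ 3/4 = 1
(¬(w ⊃ w) ⊃ (u ≡ v)) ⊃ (v ⊃ u) = 1 ⊃ 1 = 1
¬((¬(w ⊃ w) ⊃ (u ≡ v)) ⊃ (v ⊃ u)) = ¬1 = 0
v ≡ u = 3/4 ≡ 3/4 = 1
(v ≡ u) ⊃ v = 1 ⊃ 3/4 = 3/4
v ≡ u = 3/4 ≡ 3/4 = 1
((v ≡ u) ⊃ v) ⊃ (v ≡ u) = 3/4 ⊃ 1 = 1
¬u = ¬3/4 = 0
u ⊃ w = 3/4 ⊃ 3/4 = 1
¬u ≡ (u ⊃ w) = 0 ≡ 1 = 0
(((v ≡ u) ⊃ v) ⊃ (v ≡ u)) ≡ (¬u ≡ (u ⊃ w)) = 1 ≡ 0 = 0
v ⊃ u = 3/4 ⊃ 3/4 = 1
u ≡ v = 3/4 ≡ 3/4 = 1
u ≡ (u ≡ v) = 3/4 ≡ 1 = 3/4
(v ⊃ u) ≡ (u ≡ (u ≡ v)) = 1 ≡ 3/4 = 3/4
¬((v ⊃ u) ≡ (u ≡ (u ≡ v))) = ¬3/4 = 0
((((v ≡ u) ⊃ v) ⊃ (v ≡ u)) ≡ (¬u ≡ (u ⊃ w))) ≡ ¬((v ⊃ u) ≡ (u ≡ (u ≡ v))) = 0 ≡ 0 = 1
¬((¬(w ⊃ w) ⊃ (u ≡ v)) ⊃ (v ⊃ u)) ≡ (((((v ≡ u) ⊃ v) ⊃ (v ≡ u)) ≡ (¬u ≡ (u ⊃ w))) ≡ ¬((v ⊃ u) ≡ (u ≡ (u ≡ v)))) = 0 ≡ 1 = 0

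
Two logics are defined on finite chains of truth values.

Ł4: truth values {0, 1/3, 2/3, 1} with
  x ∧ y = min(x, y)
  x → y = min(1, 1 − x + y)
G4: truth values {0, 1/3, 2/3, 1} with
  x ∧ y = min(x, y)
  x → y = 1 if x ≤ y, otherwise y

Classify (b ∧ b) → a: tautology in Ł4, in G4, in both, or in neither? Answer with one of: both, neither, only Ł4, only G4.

In Ł4: at a = 0, b = 1/3 the value is 2/3 — not a tautology.
In G4: at a = 0, b = 1/3 the value is 0 — not a tautology.

neither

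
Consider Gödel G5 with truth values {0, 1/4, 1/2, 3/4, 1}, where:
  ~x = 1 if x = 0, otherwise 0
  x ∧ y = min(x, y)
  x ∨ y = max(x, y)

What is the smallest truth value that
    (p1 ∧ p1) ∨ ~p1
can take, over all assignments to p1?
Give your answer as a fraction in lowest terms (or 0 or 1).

Take p1 = 1/4:
p1 ∧ p1 = 1/4 ∧ 1/4 = 1/4
~p1 = ~1/4 = 0
(p1 ∧ p1) ∨ ~p1 = 1/4 ∨ 0 = 1/4
No assignment yields a value below 1/4, so this is the minimum.

1/4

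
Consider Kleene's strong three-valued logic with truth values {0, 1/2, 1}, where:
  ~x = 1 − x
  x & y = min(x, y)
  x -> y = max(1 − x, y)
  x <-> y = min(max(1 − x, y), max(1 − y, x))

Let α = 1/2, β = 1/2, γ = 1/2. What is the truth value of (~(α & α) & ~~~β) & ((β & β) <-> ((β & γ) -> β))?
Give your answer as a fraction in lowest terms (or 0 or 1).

α & α = 1/2 & 1/2 = 1/2
~(α & α) = ~1/2 = 1/2
~β = ~1/2 = 1/2
~~β = ~1/2 = 1/2
~~~β = ~1/2 = 1/2
~(α & α) & ~~~β = 1/2 & 1/2 = 1/2
β & β = 1/2 & 1/2 = 1/2
β & γ = 1/2 & 1/2 = 1/2
(β & γ) -> β = 1/2 -> 1/2 = 1/2
(β & β) <-> ((β & γ) -> β) = 1/2 <-> 1/2 = 1/2
(~(α & α) & ~~~β) & ((β & β) <-> ((β & γ) -> β)) = 1/2 & 1/2 = 1/2

1/2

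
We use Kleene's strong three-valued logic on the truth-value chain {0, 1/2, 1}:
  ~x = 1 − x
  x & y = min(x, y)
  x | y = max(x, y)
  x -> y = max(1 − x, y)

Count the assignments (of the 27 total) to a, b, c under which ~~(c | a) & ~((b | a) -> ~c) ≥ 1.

5

value 1: 5 assignments (counts)
value 1/2: 11 assignments
value 0: 11 assignments
So 5 of the 27 assignments meet the threshold.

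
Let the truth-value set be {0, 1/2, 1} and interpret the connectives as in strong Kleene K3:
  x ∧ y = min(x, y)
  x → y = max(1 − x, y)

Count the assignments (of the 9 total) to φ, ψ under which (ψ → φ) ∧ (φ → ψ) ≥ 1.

φ = 0, ψ = 0 ↦ 1  ≥
φ = 0, ψ = 1/2 ↦ 1/2  <
φ = 0, ψ = 1 ↦ 0  <
φ = 1/2, ψ = 0 ↦ 1/2  <
φ = 1/2, ψ = 1/2 ↦ 1/2  <
φ = 1/2, ψ = 1 ↦ 1/2  <
φ = 1, ψ = 0 ↦ 0  <
φ = 1, ψ = 1/2 ↦ 1/2  <
φ = 1, ψ = 1 ↦ 1  ≥
So 2 of the 9 assignments meet the threshold.

2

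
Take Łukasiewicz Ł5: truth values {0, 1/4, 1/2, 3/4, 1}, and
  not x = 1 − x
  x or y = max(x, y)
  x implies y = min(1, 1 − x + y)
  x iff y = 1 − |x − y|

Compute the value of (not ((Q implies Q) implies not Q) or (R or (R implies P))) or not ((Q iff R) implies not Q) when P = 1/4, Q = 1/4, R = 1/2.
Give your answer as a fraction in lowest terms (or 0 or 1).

3/4

Q implies Q = 1/4 implies 1/4 = 1
not Q = not 1/4 = 3/4
(Q implies Q) implies not Q = 1 implies 3/4 = 3/4
not ((Q implies Q) implies not Q) = not 3/4 = 1/4
R implies P = 1/2 implies 1/4 = 3/4
R or (R implies P) = 1/2 or 3/4 = 3/4
not ((Q implies Q) implies not Q) or (R or (R implies P)) = 1/4 or 3/4 = 3/4
Q iff R = 1/4 iff 1/2 = 3/4
not Q = not 1/4 = 3/4
(Q iff R) implies not Q = 3/4 implies 3/4 = 1
not ((Q iff R) implies not Q) = not 1 = 0
(not ((Q implies Q) implies not Q) or (R or (R implies P))) or not ((Q iff R) implies not Q) = 3/4 or 0 = 3/4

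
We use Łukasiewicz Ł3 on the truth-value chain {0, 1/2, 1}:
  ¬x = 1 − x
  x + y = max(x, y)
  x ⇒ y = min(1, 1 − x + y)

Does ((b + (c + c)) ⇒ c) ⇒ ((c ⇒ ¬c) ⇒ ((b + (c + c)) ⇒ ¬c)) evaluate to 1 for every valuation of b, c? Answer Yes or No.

Yes

b = 0, c = 0 ↦ 1
b = 0, c = 1/2 ↦ 1
b = 0, c = 1 ↦ 1
b = 1/2, c = 0 ↦ 1
b = 1/2, c = 1/2 ↦ 1
b = 1/2, c = 1 ↦ 1
b = 1, c = 0 ↦ 1
b = 1, c = 1/2 ↦ 1
b = 1, c = 1 ↦ 1
Every assignment gives a value ≥ 1.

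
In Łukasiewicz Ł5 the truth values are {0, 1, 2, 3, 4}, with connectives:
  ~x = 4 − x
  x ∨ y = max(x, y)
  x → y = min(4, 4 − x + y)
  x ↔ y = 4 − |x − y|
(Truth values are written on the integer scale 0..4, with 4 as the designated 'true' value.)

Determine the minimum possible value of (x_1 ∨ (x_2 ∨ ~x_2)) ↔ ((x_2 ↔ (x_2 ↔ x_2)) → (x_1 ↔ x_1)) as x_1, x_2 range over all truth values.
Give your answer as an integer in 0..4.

2

Take x_1 = 0, x_2 = 2:
~x_2 = ~2 = 2
x_2 ∨ ~x_2 = 2 ∨ 2 = 2
x_1 ∨ (x_2 ∨ ~x_2) = 0 ∨ 2 = 2
x_2 ↔ x_2 = 2 ↔ 2 = 4
x_2 ↔ (x_2 ↔ x_2) = 2 ↔ 4 = 2
x_1 ↔ x_1 = 0 ↔ 0 = 4
(x_2 ↔ (x_2 ↔ x_2)) → (x_1 ↔ x_1) = 2 → 4 = 4
(x_1 ∨ (x_2 ∨ ~x_2)) ↔ ((x_2 ↔ (x_2 ↔ x_2)) → (x_1 ↔ x_1)) = 2 ↔ 4 = 2
No assignment yields a value below 2, so this is the minimum.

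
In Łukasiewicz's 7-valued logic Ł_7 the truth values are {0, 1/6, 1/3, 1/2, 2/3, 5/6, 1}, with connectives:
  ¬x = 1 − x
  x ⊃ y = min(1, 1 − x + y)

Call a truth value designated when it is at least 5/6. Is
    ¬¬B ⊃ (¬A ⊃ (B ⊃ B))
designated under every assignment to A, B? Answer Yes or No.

At A = 5/6, B = 1/6, for instance:
¬B = ¬1/6 = 5/6
¬¬B = ¬5/6 = 1/6
¬A = ¬5/6 = 1/6
B ⊃ B = 1/6 ⊃ 1/6 = 1
¬A ⊃ (B ⊃ B) = 1/6 ⊃ 1 = 1
¬¬B ⊃ (¬A ⊃ (B ⊃ B)) = 1/6 ⊃ 1 = 1
and checking the remaining 48 assignments likewise gives ≥ 5/6 in every case.

Yes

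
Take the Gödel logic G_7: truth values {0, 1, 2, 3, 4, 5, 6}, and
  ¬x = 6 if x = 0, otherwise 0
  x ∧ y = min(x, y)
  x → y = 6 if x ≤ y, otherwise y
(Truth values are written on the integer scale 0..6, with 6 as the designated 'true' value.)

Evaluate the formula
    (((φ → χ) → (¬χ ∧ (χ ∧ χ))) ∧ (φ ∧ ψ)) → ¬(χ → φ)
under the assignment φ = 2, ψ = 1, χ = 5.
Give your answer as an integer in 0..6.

φ → χ = 2 → 5 = 6
¬χ = ¬5 = 0
χ ∧ χ = 5 ∧ 5 = 5
¬χ ∧ (χ ∧ χ) = 0 ∧ 5 = 0
(φ → χ) → (¬χ ∧ (χ ∧ χ)) = 6 → 0 = 0
φ ∧ ψ = 2 ∧ 1 = 1
((φ → χ) → (¬χ ∧ (χ ∧ χ))) ∧ (φ ∧ ψ) = 0 ∧ 1 = 0
χ → φ = 5 → 2 = 2
¬(χ → φ) = ¬2 = 0
(((φ → χ) → (¬χ ∧ (χ ∧ χ))) ∧ (φ ∧ ψ)) → ¬(χ → φ) = 0 → 0 = 6

6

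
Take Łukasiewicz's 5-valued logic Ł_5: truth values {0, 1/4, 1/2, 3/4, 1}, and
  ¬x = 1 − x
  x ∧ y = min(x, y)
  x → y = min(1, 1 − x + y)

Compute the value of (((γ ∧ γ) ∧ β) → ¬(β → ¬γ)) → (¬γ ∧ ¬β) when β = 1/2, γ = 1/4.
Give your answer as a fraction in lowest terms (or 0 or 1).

3/4

γ ∧ γ = 1/4 ∧ 1/4 = 1/4
(γ ∧ γ) ∧ β = 1/4 ∧ 1/2 = 1/4
¬γ = ¬1/4 = 3/4
β → ¬γ = 1/2 → 3/4 = 1
¬(β → ¬γ) = ¬1 = 0
((γ ∧ γ) ∧ β) → ¬(β → ¬γ) = 1/4 → 0 = 3/4
¬γ = ¬1/4 = 3/4
¬β = ¬1/2 = 1/2
¬γ ∧ ¬β = 3/4 ∧ 1/2 = 1/2
(((γ ∧ γ) ∧ β) → ¬(β → ¬γ)) → (¬γ ∧ ¬β) = 3/4 → 1/2 = 3/4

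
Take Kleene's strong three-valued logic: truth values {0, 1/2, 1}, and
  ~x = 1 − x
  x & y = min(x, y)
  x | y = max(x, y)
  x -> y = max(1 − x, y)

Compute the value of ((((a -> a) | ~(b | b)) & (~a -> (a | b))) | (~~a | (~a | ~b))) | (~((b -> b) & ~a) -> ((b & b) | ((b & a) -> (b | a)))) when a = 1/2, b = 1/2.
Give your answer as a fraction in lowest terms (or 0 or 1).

a -> a = 1/2 -> 1/2 = 1/2
b | b = 1/2 | 1/2 = 1/2
~(b | b) = ~1/2 = 1/2
(a -> a) | ~(b | b) = 1/2 | 1/2 = 1/2
~a = ~1/2 = 1/2
a | b = 1/2 | 1/2 = 1/2
~a -> (a | b) = 1/2 -> 1/2 = 1/2
((a -> a) | ~(b | b)) & (~a -> (a | b)) = 1/2 & 1/2 = 1/2
~a = ~1/2 = 1/2
~~a = ~1/2 = 1/2
~a = ~1/2 = 1/2
~b = ~1/2 = 1/2
~a | ~b = 1/2 | 1/2 = 1/2
~~a | (~a | ~b) = 1/2 | 1/2 = 1/2
(((a -> a) | ~(b | b)) & (~a -> (a | b))) | (~~a | (~a | ~b)) = 1/2 | 1/2 = 1/2
b -> b = 1/2 -> 1/2 = 1/2
~a = ~1/2 = 1/2
(b -> b) & ~a = 1/2 & 1/2 = 1/2
~((b -> b) & ~a) = ~1/2 = 1/2
b & b = 1/2 & 1/2 = 1/2
b & a = 1/2 & 1/2 = 1/2
b | a = 1/2 | 1/2 = 1/2
(b & a) -> (b | a) = 1/2 -> 1/2 = 1/2
(b & b) | ((b & a) -> (b | a)) = 1/2 | 1/2 = 1/2
~((b -> b) & ~a) -> ((b & b) | ((b & a) -> (b | a))) = 1/2 -> 1/2 = 1/2
((((a -> a) | ~(b | b)) & (~a -> (a | b))) | (~~a | (~a | ~b))) | (~((b -> b) & ~a) -> ((b & b) | ((b & a) -> (b | a)))) = 1/2 | 1/2 = 1/2

1/2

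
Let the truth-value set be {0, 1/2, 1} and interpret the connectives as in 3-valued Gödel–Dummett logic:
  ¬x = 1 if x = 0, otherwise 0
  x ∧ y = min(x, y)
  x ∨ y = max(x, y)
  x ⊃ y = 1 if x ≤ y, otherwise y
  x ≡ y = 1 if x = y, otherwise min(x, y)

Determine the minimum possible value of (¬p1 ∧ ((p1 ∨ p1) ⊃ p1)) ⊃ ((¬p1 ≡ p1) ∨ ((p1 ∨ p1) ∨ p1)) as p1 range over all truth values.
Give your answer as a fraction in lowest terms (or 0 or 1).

0

Take p1 = 0:
¬p1 = ¬0 = 1
p1 ∨ p1 = 0 ∨ 0 = 0
(p1 ∨ p1) ⊃ p1 = 0 ⊃ 0 = 1
¬p1 ∧ ((p1 ∨ p1) ⊃ p1) = 1 ∧ 1 = 1
¬p1 = ¬0 = 1
¬p1 ≡ p1 = 1 ≡ 0 = 0
p1 ∨ p1 = 0 ∨ 0 = 0
(p1 ∨ p1) ∨ p1 = 0 ∨ 0 = 0
(¬p1 ≡ p1) ∨ ((p1 ∨ p1) ∨ p1) = 0 ∨ 0 = 0
(¬p1 ∧ ((p1 ∨ p1) ⊃ p1)) ⊃ ((¬p1 ≡ p1) ∨ ((p1 ∨ p1) ∨ p1)) = 1 ⊃ 0 = 0
No assignment yields a value below 0, so this is the minimum.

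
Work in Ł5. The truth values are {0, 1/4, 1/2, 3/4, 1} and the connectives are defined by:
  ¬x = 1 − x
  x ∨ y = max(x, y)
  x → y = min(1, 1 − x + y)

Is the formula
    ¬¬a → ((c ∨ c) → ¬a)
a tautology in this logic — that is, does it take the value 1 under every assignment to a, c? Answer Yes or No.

Counterexample: take a = 3/4, c = 3/4.
¬a = ¬3/4 = 1/4
¬¬a = ¬1/4 = 3/4
c ∨ c = 3/4 ∨ 3/4 = 3/4
¬a = ¬3/4 = 1/4
(c ∨ c) → ¬a = 3/4 → 1/4 = 1/2
¬¬a → ((c ∨ c) → ¬a) = 3/4 → 1/2 = 3/4
This gives 3/4 ≠ 1.

No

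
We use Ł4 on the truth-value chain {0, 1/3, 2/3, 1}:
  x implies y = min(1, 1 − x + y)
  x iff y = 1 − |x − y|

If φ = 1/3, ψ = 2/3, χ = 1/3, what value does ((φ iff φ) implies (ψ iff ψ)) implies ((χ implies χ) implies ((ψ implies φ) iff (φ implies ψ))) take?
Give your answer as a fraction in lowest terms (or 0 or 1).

φ iff φ = 1/3 iff 1/3 = 1
ψ iff ψ = 2/3 iff 2/3 = 1
(φ iff φ) implies (ψ iff ψ) = 1 implies 1 = 1
χ implies χ = 1/3 implies 1/3 = 1
ψ implies φ = 2/3 implies 1/3 = 2/3
φ implies ψ = 1/3 implies 2/3 = 1
(ψ implies φ) iff (φ implies ψ) = 2/3 iff 1 = 2/3
(χ implies χ) implies ((ψ implies φ) iff (φ implies ψ)) = 1 implies 2/3 = 2/3
((φ iff φ) implies (ψ iff ψ)) implies ((χ implies χ) implies ((ψ implies φ) iff (φ implies ψ))) = 1 implies 2/3 = 2/3

2/3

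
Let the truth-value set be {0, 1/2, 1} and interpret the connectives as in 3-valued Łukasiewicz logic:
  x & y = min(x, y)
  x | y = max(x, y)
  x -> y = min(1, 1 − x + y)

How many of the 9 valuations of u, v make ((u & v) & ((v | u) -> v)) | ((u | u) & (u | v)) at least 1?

3

u = 0, v = 0 ↦ 0  <
u = 0, v = 1/2 ↦ 0  <
u = 0, v = 1 ↦ 0  <
u = 1/2, v = 0 ↦ 1/2  <
u = 1/2, v = 1/2 ↦ 1/2  <
u = 1/2, v = 1 ↦ 1/2  <
u = 1, v = 0 ↦ 1  ≥
u = 1, v = 1/2 ↦ 1  ≥
u = 1, v = 1 ↦ 1  ≥
So 3 of the 9 assignments meet the threshold.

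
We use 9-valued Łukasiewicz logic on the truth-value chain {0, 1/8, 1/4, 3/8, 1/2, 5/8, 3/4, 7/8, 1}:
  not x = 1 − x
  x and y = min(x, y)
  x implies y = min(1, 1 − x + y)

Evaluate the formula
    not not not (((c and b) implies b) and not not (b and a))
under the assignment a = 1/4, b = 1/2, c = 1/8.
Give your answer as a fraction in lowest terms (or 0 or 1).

3/4

c and b = 1/8 and 1/2 = 1/8
(c and b) implies b = 1/8 implies 1/2 = 1
b and a = 1/2 and 1/4 = 1/4
not (b and a) = not 1/4 = 3/4
not not (b and a) = not 3/4 = 1/4
((c and b) implies b) and not not (b and a) = 1 and 1/4 = 1/4
not (((c and b) implies b) and not not (b and a)) = not 1/4 = 3/4
not not (((c and b) implies b) and not not (b and a)) = not 3/4 = 1/4
not not not (((c and b) implies b) and not not (b and a)) = not 1/4 = 3/4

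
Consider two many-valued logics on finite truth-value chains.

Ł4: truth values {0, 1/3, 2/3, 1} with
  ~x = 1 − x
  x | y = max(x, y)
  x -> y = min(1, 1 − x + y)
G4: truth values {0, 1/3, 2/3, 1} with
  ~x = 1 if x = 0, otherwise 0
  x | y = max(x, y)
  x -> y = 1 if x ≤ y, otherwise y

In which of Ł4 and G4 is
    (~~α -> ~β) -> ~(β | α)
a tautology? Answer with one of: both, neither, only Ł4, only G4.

neither

In Ł4: at α = 0, β = 1/3 the value is 2/3 — not a tautology.
In G4: at α = 0, β = 1/3 the value is 0 — not a tautology.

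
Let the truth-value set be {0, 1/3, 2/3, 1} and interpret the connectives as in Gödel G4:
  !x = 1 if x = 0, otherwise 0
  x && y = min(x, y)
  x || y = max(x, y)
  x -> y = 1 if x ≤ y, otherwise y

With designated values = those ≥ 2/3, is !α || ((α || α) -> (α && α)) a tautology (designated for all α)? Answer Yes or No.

Yes

α = 0 ↦ 1
α = 1/3 ↦ 1
α = 2/3 ↦ 1
α = 1 ↦ 1
Every assignment gives a value ≥ 2/3.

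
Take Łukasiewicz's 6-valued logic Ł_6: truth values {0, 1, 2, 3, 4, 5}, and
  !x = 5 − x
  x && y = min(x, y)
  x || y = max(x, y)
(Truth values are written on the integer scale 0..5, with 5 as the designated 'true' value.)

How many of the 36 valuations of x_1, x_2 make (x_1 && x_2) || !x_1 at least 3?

value 5: 7 assignments (counts)
value 4: 9 assignments (counts)
value 3: 11 assignments (counts)
value 2: 5 assignments
value 1: 3 assignments
value 0: 1 assignment
So 27 of the 36 assignments meet the threshold.

27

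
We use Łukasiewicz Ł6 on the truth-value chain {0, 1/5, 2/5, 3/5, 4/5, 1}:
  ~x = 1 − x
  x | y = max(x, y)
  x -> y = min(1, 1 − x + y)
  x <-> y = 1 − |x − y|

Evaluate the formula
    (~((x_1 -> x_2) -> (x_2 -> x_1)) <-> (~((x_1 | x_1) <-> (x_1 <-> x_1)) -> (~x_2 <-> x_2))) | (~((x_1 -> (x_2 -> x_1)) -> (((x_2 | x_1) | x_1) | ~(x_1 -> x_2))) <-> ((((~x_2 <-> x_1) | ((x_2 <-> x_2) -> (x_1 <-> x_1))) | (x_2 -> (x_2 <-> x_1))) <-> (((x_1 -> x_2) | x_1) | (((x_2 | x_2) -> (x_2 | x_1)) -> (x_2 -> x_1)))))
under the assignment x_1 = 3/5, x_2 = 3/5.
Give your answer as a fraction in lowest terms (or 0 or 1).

x_1 -> x_2 = 3/5 -> 3/5 = 1
x_2 -> x_1 = 3/5 -> 3/5 = 1
(x_1 -> x_2) -> (x_2 -> x_1) = 1 -> 1 = 1
~((x_1 -> x_2) -> (x_2 -> x_1)) = ~1 = 0
x_1 | x_1 = 3/5 | 3/5 = 3/5
x_1 <-> x_1 = 3/5 <-> 3/5 = 1
(x_1 | x_1) <-> (x_1 <-> x_1) = 3/5 <-> 1 = 3/5
~((x_1 | x_1) <-> (x_1 <-> x_1)) = ~3/5 = 2/5
~x_2 = ~3/5 = 2/5
~x_2 <-> x_2 = 2/5 <-> 3/5 = 4/5
~((x_1 | x_1) <-> (x_1 <-> x_1)) -> (~x_2 <-> x_2) = 2/5 -> 4/5 = 1
~((x_1 -> x_2) -> (x_2 -> x_1)) <-> (~((x_1 | x_1) <-> (x_1 <-> x_1)) -> (~x_2 <-> x_2)) = 0 <-> 1 = 0
x_2 -> x_1 = 3/5 -> 3/5 = 1
x_1 -> (x_2 -> x_1) = 3/5 -> 1 = 1
x_2 | x_1 = 3/5 | 3/5 = 3/5
(x_2 | x_1) | x_1 = 3/5 | 3/5 = 3/5
x_1 -> x_2 = 3/5 -> 3/5 = 1
~(x_1 -> x_2) = ~1 = 0
((x_2 | x_1) | x_1) | ~(x_1 -> x_2) = 3/5 | 0 = 3/5
(x_1 -> (x_2 -> x_1)) -> (((x_2 | x_1) | x_1) | ~(x_1 -> x_2)) = 1 -> 3/5 = 3/5
~((x_1 -> (x_2 -> x_1)) -> (((x_2 | x_1) | x_1) | ~(x_1 -> x_2))) = ~3/5 = 2/5
~x_2 = ~3/5 = 2/5
~x_2 <-> x_1 = 2/5 <-> 3/5 = 4/5
x_2 <-> x_2 = 3/5 <-> 3/5 = 1
x_1 <-> x_1 = 3/5 <-> 3/5 = 1
(x_2 <-> x_2) -> (x_1 <-> x_1) = 1 -> 1 = 1
(~x_2 <-> x_1) | ((x_2 <-> x_2) -> (x_1 <-> x_1)) = 4/5 | 1 = 1
x_2 <-> x_1 = 3/5 <-> 3/5 = 1
x_2 -> (x_2 <-> x_1) = 3/5 -> 1 = 1
((~x_2 <-> x_1) | ((x_2 <-> x_2) -> (x_1 <-> x_1))) | (x_2 -> (x_2 <-> x_1)) = 1 | 1 = 1
x_1 -> x_2 = 3/5 -> 3/5 = 1
(x_1 -> x_2) | x_1 = 1 | 3/5 = 1
x_2 | x_2 = 3/5 | 3/5 = 3/5
x_2 | x_1 = 3/5 | 3/5 = 3/5
(x_2 | x_2) -> (x_2 | x_1) = 3/5 -> 3/5 = 1
x_2 -> x_1 = 3/5 -> 3/5 = 1
((x_2 | x_2) -> (x_2 | x_1)) -> (x_2 -> x_1) = 1 -> 1 = 1
((x_1 -> x_2) | x_1) | (((x_2 | x_2) -> (x_2 | x_1)) -> (x_2 -> x_1)) = 1 | 1 = 1
(((~x_2 <-> x_1) | ((x_2 <-> x_2) -> (x_1 <-> x_1))) | (x_2 -> (x_2 <-> x_1))) <-> (((x_1 -> x_2) | x_1) | (((x_2 | x_2) -> (x_2 | x_1)) -> (x_2 -> x_1))) = 1 <-> 1 = 1
~((x_1 -> (x_2 -> x_1)) -> (((x_2 | x_1) | x_1) | ~(x_1 -> x_2))) <-> ((((~x_2 <-> x_1) | ((x_2 <-> x_2) -> (x_1 <-> x_1))) | (x_2 -> (x_2 <-> x_1))) <-> (((x_1 -> x_2) | x_1) | (((x_2 | x_2) -> (x_2 | x_1)) -> (x_2 -> x_1)))) = 2/5 <-> 1 = 2/5
(~((x_1 -> x_2) -> (x_2 -> x_1)) <-> (~((x_1 | x_1) <-> (x_1 <-> x_1)) -> (~x_2 <-> x_2))) | (~((x_1 -> (x_2 -> x_1)) -> (((x_2 | x_1) | x_1) | ~(x_1 -> x_2))) <-> ((((~x_2 <-> x_1) | ((x_2 <-> x_2) -> (x_1 <-> x_1))) | (x_2 -> (x_2 <-> x_1))) <-> (((x_1 -> x_2) | x_1) | (((x_2 | x_2) -> (x_2 | x_1)) -> (x_2 -> x_1))))) = 0 | 2/5 = 2/5

2/5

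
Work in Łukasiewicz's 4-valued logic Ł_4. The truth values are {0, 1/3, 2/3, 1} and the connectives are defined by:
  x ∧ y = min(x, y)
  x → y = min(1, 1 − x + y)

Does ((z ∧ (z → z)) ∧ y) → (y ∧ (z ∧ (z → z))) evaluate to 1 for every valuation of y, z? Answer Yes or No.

y = 0, z = 0 ↦ 1
y = 0, z = 1/3 ↦ 1
y = 0, z = 2/3 ↦ 1
y = 0, z = 1 ↦ 1
y = 1/3, z = 0 ↦ 1
y = 1/3, z = 1/3 ↦ 1
y = 1/3, z = 2/3 ↦ 1
y = 1/3, z = 1 ↦ 1
y = 2/3, z = 0 ↦ 1
y = 2/3, z = 1/3 ↦ 1
y = 2/3, z = 2/3 ↦ 1
y = 2/3, z = 1 ↦ 1
y = 1, z = 0 ↦ 1
y = 1, z = 1/3 ↦ 1
y = 1, z = 2/3 ↦ 1
y = 1, z = 1 ↦ 1
Every assignment gives a value ≥ 1.

Yes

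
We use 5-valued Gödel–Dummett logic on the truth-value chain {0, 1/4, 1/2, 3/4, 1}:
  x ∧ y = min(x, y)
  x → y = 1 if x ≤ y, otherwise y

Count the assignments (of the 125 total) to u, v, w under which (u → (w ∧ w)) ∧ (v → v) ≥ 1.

value 1: 75 assignments (counts)
value 3/4: 5 assignments
value 1/2: 10 assignments
value 1/4: 15 assignments
value 0: 20 assignments
So 75 of the 125 assignments meet the threshold.

75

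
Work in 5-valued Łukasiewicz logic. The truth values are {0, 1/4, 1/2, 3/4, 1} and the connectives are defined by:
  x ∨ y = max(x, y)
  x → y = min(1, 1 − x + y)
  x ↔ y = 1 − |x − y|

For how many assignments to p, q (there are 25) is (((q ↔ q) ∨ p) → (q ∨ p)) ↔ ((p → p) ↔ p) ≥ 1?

value 1: 15 assignments (counts)
value 3/4: 4 assignments
value 1/2: 3 assignments
value 1/4: 2 assignments
value 0: 1 assignment
So 15 of the 25 assignments meet the threshold.

15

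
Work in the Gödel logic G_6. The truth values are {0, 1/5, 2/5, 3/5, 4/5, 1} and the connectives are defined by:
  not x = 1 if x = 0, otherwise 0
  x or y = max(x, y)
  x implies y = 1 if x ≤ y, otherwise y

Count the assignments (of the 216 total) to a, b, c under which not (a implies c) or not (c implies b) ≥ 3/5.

60

value 1: 60 assignments (counts)
value 0: 156 assignments
So 60 of the 216 assignments meet the threshold.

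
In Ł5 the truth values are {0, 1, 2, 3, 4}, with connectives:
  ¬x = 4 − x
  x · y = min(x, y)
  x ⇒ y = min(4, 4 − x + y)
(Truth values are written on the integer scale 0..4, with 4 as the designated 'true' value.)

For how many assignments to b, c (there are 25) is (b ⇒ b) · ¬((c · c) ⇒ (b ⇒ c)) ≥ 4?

0

value 0: 25 assignments
So 0 of the 25 assignments meet the threshold.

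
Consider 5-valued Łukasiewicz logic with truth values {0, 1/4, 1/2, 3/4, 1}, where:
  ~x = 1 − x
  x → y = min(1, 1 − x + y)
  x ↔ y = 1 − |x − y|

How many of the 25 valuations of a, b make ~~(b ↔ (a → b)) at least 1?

9

value 1: 9 assignments (counts)
value 3/4: 7 assignments
value 1/2: 5 assignments
value 1/4: 3 assignments
value 0: 1 assignment
So 9 of the 25 assignments meet the threshold.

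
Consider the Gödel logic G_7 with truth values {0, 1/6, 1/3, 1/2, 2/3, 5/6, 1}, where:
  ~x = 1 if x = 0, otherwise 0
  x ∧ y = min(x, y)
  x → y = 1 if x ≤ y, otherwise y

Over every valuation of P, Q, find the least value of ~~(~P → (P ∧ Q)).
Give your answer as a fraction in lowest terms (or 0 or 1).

Take P = 0, Q = 0:
~P = ~0 = 1
P ∧ Q = 0 ∧ 0 = 0
~P → (P ∧ Q) = 1 → 0 = 0
~(~P → (P ∧ Q)) = ~0 = 1
~~(~P → (P ∧ Q)) = ~1 = 0
No assignment yields a value below 0, so this is the minimum.

0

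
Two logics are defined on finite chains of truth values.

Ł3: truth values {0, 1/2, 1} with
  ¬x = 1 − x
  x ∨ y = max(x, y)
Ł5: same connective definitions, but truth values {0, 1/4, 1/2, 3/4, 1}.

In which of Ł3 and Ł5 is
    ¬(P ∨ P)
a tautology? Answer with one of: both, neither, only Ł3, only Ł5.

In Ł3: at P = 1/2 the value is 1/2 — not a tautology.
In Ł5: at P = 1/4 the value is 3/4 — not a tautology.

neither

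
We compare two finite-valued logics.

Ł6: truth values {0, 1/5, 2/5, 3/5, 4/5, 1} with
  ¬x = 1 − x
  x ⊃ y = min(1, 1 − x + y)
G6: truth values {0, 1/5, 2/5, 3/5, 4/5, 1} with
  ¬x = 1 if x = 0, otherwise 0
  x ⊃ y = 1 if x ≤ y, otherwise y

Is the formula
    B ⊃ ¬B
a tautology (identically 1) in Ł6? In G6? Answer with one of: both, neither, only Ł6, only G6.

neither

In Ł6: at B = 3/5 the value is 4/5 — not a tautology.
In G6: at B = 1/5 the value is 0 — not a tautology.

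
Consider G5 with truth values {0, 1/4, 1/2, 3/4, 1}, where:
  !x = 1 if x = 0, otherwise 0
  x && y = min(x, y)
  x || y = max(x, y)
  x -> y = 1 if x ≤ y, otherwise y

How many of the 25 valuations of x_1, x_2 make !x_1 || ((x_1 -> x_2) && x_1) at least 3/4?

9

value 1: 6 assignments (counts)
value 3/4: 3 assignments (counts)
value 1/2: 5 assignments
value 1/4: 7 assignments
value 0: 4 assignments
So 9 of the 25 assignments meet the threshold.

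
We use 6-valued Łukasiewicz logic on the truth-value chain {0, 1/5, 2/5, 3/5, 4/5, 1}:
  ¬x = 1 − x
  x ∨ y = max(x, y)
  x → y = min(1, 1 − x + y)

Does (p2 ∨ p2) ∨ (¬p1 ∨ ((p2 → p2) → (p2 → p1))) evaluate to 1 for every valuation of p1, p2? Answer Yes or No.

Counterexample: take p1 = 1/5, p2 = 2/5.
p2 ∨ p2 = 2/5 ∨ 2/5 = 2/5
¬p1 = ¬1/5 = 4/5
p2 → p2 = 2/5 → 2/5 = 1
p2 → p1 = 2/5 → 1/5 = 4/5
(p2 → p2) → (p2 → p1) = 1 → 4/5 = 4/5
¬p1 ∨ ((p2 → p2) → (p2 → p1)) = 4/5 ∨ 4/5 = 4/5
(p2 ∨ p2) ∨ (¬p1 ∨ ((p2 → p2) → (p2 → p1))) = 2/5 ∨ 4/5 = 4/5
This gives 4/5 ≠ 1.

No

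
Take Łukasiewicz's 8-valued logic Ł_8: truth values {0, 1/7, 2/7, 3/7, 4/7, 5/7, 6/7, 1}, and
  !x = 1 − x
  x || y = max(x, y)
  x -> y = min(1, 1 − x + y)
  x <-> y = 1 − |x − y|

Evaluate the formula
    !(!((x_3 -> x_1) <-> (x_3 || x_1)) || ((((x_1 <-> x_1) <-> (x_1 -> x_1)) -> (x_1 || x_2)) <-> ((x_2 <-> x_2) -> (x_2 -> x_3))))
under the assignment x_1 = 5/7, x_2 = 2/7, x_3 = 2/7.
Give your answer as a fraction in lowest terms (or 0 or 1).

2/7

x_3 -> x_1 = 2/7 -> 5/7 = 1
x_3 || x_1 = 2/7 || 5/7 = 5/7
(x_3 -> x_1) <-> (x_3 || x_1) = 1 <-> 5/7 = 5/7
!((x_3 -> x_1) <-> (x_3 || x_1)) = !5/7 = 2/7
x_1 <-> x_1 = 5/7 <-> 5/7 = 1
x_1 -> x_1 = 5/7 -> 5/7 = 1
(x_1 <-> x_1) <-> (x_1 -> x_1) = 1 <-> 1 = 1
x_1 || x_2 = 5/7 || 2/7 = 5/7
((x_1 <-> x_1) <-> (x_1 -> x_1)) -> (x_1 || x_2) = 1 -> 5/7 = 5/7
x_2 <-> x_2 = 2/7 <-> 2/7 = 1
x_2 -> x_3 = 2/7 -> 2/7 = 1
(x_2 <-> x_2) -> (x_2 -> x_3) = 1 -> 1 = 1
(((x_1 <-> x_1) <-> (x_1 -> x_1)) -> (x_1 || x_2)) <-> ((x_2 <-> x_2) -> (x_2 -> x_3)) = 5/7 <-> 1 = 5/7
!((x_3 -> x_1) <-> (x_3 || x_1)) || ((((x_1 <-> x_1) <-> (x_1 -> x_1)) -> (x_1 || x_2)) <-> ((x_2 <-> x_2) -> (x_2 -> x_3))) = 2/7 || 5/7 = 5/7
!(!((x_3 -> x_1) <-> (x_3 || x_1)) || ((((x_1 <-> x_1) <-> (x_1 -> x_1)) -> (x_1 || x_2)) <-> ((x_2 <-> x_2) -> (x_2 -> x_3)))) = !5/7 = 2/7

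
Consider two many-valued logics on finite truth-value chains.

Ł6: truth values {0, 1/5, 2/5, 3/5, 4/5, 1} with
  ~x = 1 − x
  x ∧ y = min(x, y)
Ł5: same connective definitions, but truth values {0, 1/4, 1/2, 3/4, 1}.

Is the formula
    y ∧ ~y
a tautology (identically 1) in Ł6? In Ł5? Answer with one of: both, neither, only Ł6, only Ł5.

In Ł6: at y = 0 the value is 0 — not a tautology.
In Ł5: at y = 0 the value is 0 — not a tautology.

neither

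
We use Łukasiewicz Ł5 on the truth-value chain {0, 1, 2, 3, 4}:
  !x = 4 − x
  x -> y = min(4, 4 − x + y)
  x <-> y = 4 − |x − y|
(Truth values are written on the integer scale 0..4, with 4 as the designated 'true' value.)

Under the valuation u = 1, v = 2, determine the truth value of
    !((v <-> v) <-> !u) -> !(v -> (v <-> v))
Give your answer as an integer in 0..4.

3

v <-> v = 2 <-> 2 = 4
!u = !1 = 3
(v <-> v) <-> !u = 4 <-> 3 = 3
!((v <-> v) <-> !u) = !3 = 1
v <-> v = 2 <-> 2 = 4
v -> (v <-> v) = 2 -> 4 = 4
!(v -> (v <-> v)) = !4 = 0
!((v <-> v) <-> !u) -> !(v -> (v <-> v)) = 1 -> 0 = 3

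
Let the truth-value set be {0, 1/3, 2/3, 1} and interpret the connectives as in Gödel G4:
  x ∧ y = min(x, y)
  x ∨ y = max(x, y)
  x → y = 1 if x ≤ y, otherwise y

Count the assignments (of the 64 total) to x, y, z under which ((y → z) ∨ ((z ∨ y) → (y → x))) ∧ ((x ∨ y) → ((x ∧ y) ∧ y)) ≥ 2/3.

24

value 1: 16 assignments (counts)
value 2/3: 8 assignments (counts)
value 1/3: 16 assignments
value 0: 24 assignments
So 24 of the 64 assignments meet the threshold.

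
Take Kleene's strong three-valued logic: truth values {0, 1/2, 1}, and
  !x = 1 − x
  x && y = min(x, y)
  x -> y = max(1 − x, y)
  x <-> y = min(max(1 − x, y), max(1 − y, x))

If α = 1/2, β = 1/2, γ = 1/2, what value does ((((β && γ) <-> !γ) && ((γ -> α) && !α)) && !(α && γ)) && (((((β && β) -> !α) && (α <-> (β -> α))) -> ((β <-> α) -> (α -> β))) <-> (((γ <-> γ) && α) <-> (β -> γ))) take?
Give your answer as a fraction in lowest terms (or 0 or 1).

1/2

β && γ = 1/2 && 1/2 = 1/2
!γ = !1/2 = 1/2
(β && γ) <-> !γ = 1/2 <-> 1/2 = 1/2
γ -> α = 1/2 -> 1/2 = 1/2
!α = !1/2 = 1/2
(γ -> α) && !α = 1/2 && 1/2 = 1/2
((β && γ) <-> !γ) && ((γ -> α) && !α) = 1/2 && 1/2 = 1/2
α && γ = 1/2 && 1/2 = 1/2
!(α && γ) = !1/2 = 1/2
(((β && γ) <-> !γ) && ((γ -> α) && !α)) && !(α && γ) = 1/2 && 1/2 = 1/2
β && β = 1/2 && 1/2 = 1/2
!α = !1/2 = 1/2
(β && β) -> !α = 1/2 -> 1/2 = 1/2
β -> α = 1/2 -> 1/2 = 1/2
α <-> (β -> α) = 1/2 <-> 1/2 = 1/2
((β && β) -> !α) && (α <-> (β -> α)) = 1/2 && 1/2 = 1/2
β <-> α = 1/2 <-> 1/2 = 1/2
α -> β = 1/2 -> 1/2 = 1/2
(β <-> α) -> (α -> β) = 1/2 -> 1/2 = 1/2
(((β && β) -> !α) && (α <-> (β -> α))) -> ((β <-> α) -> (α -> β)) = 1/2 -> 1/2 = 1/2
γ <-> γ = 1/2 <-> 1/2 = 1/2
(γ <-> γ) && α = 1/2 && 1/2 = 1/2
β -> γ = 1/2 -> 1/2 = 1/2
((γ <-> γ) && α) <-> (β -> γ) = 1/2 <-> 1/2 = 1/2
((((β && β) -> !α) && (α <-> (β -> α))) -> ((β <-> α) -> (α -> β))) <-> (((γ <-> γ) && α) <-> (β -> γ)) = 1/2 <-> 1/2 = 1/2
((((β && γ) <-> !γ) && ((γ -> α) && !α)) && !(α && γ)) && (((((β && β) -> !α) && (α <-> (β -> α))) -> ((β <-> α) -> (α -> β))) <-> (((γ <-> γ) && α) <-> (β -> γ))) = 1/2 && 1/2 = 1/2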